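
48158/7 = 6879+5/7= 6879.71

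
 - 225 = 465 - 690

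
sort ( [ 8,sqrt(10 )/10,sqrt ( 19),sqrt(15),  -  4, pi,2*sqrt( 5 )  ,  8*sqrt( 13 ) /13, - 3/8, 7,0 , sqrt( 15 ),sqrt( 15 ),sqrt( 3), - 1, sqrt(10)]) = [ - 4,-1, - 3/8,0 , sqrt( 10)/10,sqrt( 3 ),8 * sqrt(13 )/13, pi, sqrt( 10), sqrt(15),sqrt(15),sqrt( 15),sqrt(  19), 2*sqrt( 5),7 , 8 ] 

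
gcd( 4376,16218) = 2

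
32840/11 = 2985 + 5/11 = 2985.45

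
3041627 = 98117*31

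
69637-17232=52405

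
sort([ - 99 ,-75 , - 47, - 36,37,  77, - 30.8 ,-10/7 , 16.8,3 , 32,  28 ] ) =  [ - 99, - 75, -47, - 36, - 30.8, -10/7,3,16.8,  28, 32, 37,77]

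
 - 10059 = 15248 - 25307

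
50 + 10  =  60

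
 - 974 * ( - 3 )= 2922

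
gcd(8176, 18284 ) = 28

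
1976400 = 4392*450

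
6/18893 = 6/18893 = 0.00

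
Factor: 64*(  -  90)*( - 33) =2^7*3^3*5^1*11^1= 190080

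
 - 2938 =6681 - 9619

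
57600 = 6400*9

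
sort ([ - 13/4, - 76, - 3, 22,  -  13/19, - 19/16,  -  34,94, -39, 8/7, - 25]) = [ - 76, - 39, - 34, - 25, - 13/4, - 3, - 19/16, - 13/19, 8/7, 22, 94 ] 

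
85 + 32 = 117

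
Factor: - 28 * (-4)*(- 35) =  - 2^4*5^1*7^2 = - 3920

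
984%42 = 18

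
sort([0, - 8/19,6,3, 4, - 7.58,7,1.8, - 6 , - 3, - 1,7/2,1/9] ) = [ - 7.58, - 6, - 3, - 1, - 8/19,0,  1/9 , 1.8,3,  7/2,4 , 6, 7 ]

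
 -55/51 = - 2 + 47/51 = - 1.08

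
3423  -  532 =2891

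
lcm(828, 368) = 3312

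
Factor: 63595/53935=67^( - 1 )*79^1 = 79/67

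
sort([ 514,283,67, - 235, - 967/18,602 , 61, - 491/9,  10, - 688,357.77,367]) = [ - 688,-235,-491/9, - 967/18,10, 61,67,283,357.77, 367,514,602]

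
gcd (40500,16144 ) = 4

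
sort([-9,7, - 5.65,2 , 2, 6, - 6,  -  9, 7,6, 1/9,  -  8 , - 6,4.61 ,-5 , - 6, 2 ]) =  [  -  9,  -  9, - 8, - 6, - 6,-6, -5.65,- 5, 1/9,2, 2,2, 4.61, 6, 6,7, 7 ] 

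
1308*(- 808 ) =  - 1056864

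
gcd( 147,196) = 49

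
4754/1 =4754 =4754.00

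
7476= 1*7476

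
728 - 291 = 437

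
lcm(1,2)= 2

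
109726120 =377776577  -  268050457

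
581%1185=581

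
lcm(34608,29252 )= 2457168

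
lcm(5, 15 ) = 15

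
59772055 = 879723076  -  819951021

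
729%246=237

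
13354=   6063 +7291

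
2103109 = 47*44747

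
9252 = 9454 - 202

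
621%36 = 9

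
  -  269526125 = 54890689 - 324416814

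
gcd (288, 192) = 96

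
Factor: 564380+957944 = 2^2*23^1*16547^1 = 1522324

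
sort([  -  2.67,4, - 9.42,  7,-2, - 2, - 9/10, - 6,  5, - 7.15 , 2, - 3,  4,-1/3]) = [-9.42, - 7.15, - 6, - 3, - 2.67, - 2, - 2, - 9/10, - 1/3,  2 , 4, 4,5, 7]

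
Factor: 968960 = 2^8 * 5^1*757^1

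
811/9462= 811/9462 =0.09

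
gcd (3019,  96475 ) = 1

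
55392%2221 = 2088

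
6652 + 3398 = 10050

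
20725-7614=13111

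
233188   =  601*388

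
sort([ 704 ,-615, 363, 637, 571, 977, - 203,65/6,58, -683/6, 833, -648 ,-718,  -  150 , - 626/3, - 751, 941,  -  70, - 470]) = [-751, - 718, - 648,  -  615,-470, - 626/3, - 203, - 150, - 683/6,-70, 65/6, 58,  363, 571, 637,704, 833, 941 , 977] 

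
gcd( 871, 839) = 1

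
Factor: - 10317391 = -7^2*239^1*881^1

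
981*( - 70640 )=-69297840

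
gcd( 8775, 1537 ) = 1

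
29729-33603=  - 3874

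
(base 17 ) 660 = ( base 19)51c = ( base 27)2E0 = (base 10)1836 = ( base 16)72c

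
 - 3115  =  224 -3339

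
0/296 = 0 = 0.00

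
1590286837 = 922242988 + 668043849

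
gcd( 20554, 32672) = 2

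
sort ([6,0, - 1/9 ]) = [ - 1/9, 0, 6]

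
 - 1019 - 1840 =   -  2859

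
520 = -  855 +1375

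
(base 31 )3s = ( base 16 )79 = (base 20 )61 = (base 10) 121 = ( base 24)51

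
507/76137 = 169/25379 =0.01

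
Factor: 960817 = 11^1 * 13^1 *6719^1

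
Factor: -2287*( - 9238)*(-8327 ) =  - 175927077062 =- 2^1*11^1*31^1 * 149^1*757^1*2287^1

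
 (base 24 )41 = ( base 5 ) 342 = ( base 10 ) 97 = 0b1100001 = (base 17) 5c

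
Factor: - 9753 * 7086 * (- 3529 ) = 2^1  *  3^2*1181^1*3251^1*3529^1=243888335982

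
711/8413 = 711/8413  =  0.08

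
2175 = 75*29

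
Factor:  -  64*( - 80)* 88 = 2^13*5^1*11^1 = 450560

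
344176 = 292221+51955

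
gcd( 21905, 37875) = 5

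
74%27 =20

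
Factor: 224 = 2^5 * 7^1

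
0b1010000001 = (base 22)173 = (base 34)it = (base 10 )641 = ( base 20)1c1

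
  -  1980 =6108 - 8088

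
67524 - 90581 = - 23057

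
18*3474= 62532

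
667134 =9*74126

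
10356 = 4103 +6253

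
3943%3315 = 628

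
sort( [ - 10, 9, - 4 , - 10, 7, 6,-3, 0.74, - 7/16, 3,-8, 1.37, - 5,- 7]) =[ - 10,-10,  -  8,- 7, - 5, - 4, - 3, - 7/16, 0.74,1.37, 3, 6, 7, 9 ]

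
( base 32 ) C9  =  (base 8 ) 611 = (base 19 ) 11D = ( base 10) 393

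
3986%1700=586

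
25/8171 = 25/8171 = 0.00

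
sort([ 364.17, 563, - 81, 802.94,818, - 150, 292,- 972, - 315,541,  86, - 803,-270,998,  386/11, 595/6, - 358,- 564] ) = [ - 972, - 803,  -  564,  -  358, - 315, - 270, - 150, - 81,386/11,86,595/6, 292, 364.17, 541,  563, 802.94 , 818, 998]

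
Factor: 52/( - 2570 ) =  - 26/1285 = -  2^1*5^( - 1)*13^1*257^( - 1)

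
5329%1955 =1419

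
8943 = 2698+6245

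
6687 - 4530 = 2157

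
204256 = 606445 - 402189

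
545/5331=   545/5331 = 0.10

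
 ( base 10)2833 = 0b101100010001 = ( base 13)139C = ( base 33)2js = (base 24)4m1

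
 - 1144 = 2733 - 3877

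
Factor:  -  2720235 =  - 3^1* 5^1*7^2*3701^1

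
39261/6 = 6543 + 1/2=6543.50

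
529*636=336444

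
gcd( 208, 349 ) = 1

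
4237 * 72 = 305064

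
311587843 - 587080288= - 275492445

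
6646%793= 302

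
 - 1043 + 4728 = 3685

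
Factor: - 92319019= -13^1*7101463^1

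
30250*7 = 211750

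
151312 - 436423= - 285111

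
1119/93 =373/31  =  12.03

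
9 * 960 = 8640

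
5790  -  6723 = - 933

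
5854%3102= 2752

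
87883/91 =87883/91 = 965.75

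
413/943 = 413/943  =  0.44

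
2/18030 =1/9015  =  0.00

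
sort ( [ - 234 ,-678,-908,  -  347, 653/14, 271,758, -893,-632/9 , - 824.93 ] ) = [- 908,-893,-824.93, - 678,-347, -234,-632/9,653/14,271,758 ]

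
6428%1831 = 935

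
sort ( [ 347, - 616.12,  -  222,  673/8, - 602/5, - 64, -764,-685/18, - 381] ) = [-764, -616.12 ,-381,-222,-602/5, - 64,- 685/18 , 673/8, 347]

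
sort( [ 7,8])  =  [7,8]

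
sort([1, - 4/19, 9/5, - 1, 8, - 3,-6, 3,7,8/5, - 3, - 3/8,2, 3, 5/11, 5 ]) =[ - 6,  -  3, - 3,-1, - 3/8,-4/19, 5/11, 1 , 8/5, 9/5, 2,3 , 3, 5, 7, 8 ] 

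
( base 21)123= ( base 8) 746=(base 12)346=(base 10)486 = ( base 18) 190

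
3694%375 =319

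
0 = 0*80583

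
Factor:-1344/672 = - 2^1  =  - 2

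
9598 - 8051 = 1547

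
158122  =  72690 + 85432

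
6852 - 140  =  6712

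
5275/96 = 5275/96 =54.95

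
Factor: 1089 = 3^2*11^2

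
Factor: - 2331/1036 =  - 9/4 = - 2^( - 2)*3^2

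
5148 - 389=4759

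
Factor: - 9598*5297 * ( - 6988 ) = 355274154728 = 2^3*1747^1*4799^1*5297^1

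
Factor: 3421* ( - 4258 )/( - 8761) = 2^1*11^1 * 311^1*2129^1 * 8761^( - 1 ) = 14566618/8761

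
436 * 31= 13516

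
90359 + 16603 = 106962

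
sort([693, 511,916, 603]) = [511 , 603 , 693,916 ] 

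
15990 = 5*3198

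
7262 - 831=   6431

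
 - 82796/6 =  - 13800 + 2/3 = - 13799.33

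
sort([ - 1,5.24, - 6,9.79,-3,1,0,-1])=[ - 6,-3  , -1,-1,0,1, 5.24,9.79]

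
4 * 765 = 3060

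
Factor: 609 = 3^1*7^1 * 29^1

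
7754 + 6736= 14490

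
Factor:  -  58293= - 3^3*17^1*127^1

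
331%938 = 331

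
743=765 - 22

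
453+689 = 1142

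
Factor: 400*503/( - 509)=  - 201200/509 =- 2^4*5^2* 503^1  *  509^( -1)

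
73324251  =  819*89529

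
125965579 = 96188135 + 29777444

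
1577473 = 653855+923618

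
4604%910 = 54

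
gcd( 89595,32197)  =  11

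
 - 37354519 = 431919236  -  469273755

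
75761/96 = 75761/96 = 789.18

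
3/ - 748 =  - 1+745/748 =-  0.00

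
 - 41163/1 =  - 41163 = - 41163.00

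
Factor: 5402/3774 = 73/51  =  3^( - 1)*17^(-1)*73^1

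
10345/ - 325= -32 + 11/65 = -31.83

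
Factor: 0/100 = 0 = 0^1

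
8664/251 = 34 + 130/251 = 34.52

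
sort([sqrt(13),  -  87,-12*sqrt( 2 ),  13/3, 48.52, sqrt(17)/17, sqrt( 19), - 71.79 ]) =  [  -  87, - 71.79,  -  12*sqrt(2), sqrt(17 )/17,sqrt( 13), 13/3, sqrt( 19), 48.52] 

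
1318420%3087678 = 1318420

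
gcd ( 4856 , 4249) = 607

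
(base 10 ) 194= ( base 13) 11C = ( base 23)8a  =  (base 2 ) 11000010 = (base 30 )6E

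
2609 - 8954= - 6345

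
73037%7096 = 2077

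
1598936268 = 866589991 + 732346277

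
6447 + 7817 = 14264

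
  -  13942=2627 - 16569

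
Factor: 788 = 2^2 * 197^1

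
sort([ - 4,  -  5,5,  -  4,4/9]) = [ - 5,  -  4,-4,4/9,5]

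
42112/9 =42112/9 = 4679.11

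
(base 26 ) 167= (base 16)347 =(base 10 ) 839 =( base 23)1db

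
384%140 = 104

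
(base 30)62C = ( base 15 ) 194C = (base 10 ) 5472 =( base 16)1560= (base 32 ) 5B0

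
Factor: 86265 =3^5*5^1*71^1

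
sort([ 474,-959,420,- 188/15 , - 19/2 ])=[-959,-188/15, - 19/2,420, 474 ] 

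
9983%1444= 1319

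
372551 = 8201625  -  7829074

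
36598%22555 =14043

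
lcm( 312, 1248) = 1248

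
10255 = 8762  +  1493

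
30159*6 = 180954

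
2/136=1/68 =0.01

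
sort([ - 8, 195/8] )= [ - 8,195/8] 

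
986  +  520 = 1506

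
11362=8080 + 3282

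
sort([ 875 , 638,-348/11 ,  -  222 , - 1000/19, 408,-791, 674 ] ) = [ - 791,- 222, - 1000/19, -348/11, 408, 638 , 674, 875]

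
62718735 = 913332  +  61805403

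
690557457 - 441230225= 249327232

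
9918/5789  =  9918/5789 = 1.71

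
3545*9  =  31905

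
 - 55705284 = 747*(-74572)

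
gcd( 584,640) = 8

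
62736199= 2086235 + 60649964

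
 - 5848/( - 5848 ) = 1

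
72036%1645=1301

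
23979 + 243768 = 267747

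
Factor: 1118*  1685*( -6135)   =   - 11557297050 = - 2^1 *3^1*5^2*13^1*43^1*337^1*409^1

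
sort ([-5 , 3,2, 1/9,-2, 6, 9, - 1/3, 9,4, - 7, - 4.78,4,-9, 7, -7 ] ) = [ - 9, - 7,-7,-5, - 4.78, - 2, - 1/3,1/9 , 2,3,4,4,6, 7, 9,9 ] 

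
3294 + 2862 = 6156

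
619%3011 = 619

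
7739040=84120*92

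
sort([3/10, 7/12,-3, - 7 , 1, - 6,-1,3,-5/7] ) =[ - 7, - 6 , - 3, - 1 , - 5/7, 3/10, 7/12,1,3]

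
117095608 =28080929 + 89014679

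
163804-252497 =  - 88693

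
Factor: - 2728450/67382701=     -  2^1 * 5^2*89^( - 1)*197^1*277^1*757109^( - 1 ) 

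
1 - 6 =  - 5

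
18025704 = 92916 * 194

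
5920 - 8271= -2351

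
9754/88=4877/44  =  110.84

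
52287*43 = 2248341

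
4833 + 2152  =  6985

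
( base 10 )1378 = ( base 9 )1801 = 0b10101100010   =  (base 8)2542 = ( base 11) 1043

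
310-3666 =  - 3356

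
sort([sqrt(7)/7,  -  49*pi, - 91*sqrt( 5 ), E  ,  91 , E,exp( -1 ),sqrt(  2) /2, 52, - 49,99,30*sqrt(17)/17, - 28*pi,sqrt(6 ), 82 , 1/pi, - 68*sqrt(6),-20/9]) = [-91 * sqrt( 5), - 68*sqrt( 6) ,  -  49*  pi,- 28*pi, - 49, - 20/9, 1/pi,  exp ( - 1),sqrt(7 )/7,sqrt(2 ) /2,sqrt(6), E,  E,30*sqrt(17) /17,52,82,  91, 99 ] 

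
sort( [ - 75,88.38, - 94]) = [  -  94, - 75,88.38] 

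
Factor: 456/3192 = 7^( - 1) = 1/7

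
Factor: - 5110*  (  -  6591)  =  2^1*3^1 * 5^1 * 7^1 * 13^3*73^1 = 33680010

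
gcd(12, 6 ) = 6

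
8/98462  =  4/49231 = 0.00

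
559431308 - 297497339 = 261933969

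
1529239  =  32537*47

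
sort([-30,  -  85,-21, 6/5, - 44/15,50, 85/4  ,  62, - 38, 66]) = [  -  85,  -  38,-30, - 21,-44/15, 6/5, 85/4, 50 , 62, 66 ] 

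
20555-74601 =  - 54046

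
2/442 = 1/221=0.00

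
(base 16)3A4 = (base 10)932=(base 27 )17E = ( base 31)U2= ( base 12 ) 658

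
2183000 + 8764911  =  10947911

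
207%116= 91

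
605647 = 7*86521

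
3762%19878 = 3762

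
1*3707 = 3707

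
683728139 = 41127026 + 642601113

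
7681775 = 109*70475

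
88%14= 4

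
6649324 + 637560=7286884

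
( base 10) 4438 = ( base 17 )F61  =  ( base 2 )1000101010110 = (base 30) 4RS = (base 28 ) 5ie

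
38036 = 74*514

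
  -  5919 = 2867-8786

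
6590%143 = 12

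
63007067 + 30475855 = 93482922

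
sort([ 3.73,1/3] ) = [1/3, 3.73]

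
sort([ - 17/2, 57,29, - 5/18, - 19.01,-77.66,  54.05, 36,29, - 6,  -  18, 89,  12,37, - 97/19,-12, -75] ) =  [ - 77.66, - 75,  -  19.01, -18, - 12 ,  -  17/2,- 6, - 97/19,-5/18 , 12,29, 29,36, 37,54.05 , 57,89] 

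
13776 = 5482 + 8294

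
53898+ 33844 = 87742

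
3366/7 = 3366/7 = 480.86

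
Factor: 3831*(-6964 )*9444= -2^4*3^2*787^1  *  1277^1*1741^1 =-251957269296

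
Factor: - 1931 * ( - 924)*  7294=13014275736 = 2^3*3^1*7^2 * 11^1*521^1*1931^1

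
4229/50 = 4229/50 = 84.58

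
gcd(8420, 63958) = 2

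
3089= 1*3089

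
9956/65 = 9956/65 = 153.17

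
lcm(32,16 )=32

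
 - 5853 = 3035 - 8888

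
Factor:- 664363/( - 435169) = 887/581 = 7^( - 1 )*83^( - 1)*887^1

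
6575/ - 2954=-6575/2954 = - 2.23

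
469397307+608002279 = 1077399586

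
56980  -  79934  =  - 22954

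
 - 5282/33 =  - 161 + 31/33=- 160.06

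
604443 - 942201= - 337758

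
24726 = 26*951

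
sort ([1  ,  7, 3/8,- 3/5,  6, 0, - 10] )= [ -10, - 3/5,0 , 3/8,1,6, 7] 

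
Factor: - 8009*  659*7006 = -2^1*31^1*113^1*659^1*8009^1 = - 36977184586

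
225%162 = 63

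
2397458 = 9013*266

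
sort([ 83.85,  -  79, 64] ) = [ - 79, 64,83.85] 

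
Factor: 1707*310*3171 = 2^1*3^2 * 5^1 *7^1*31^1* 151^1*569^1 = 1677998070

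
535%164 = 43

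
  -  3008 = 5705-8713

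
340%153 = 34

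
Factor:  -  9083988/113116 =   -  3^4*23^2*53^1*28279^( - 1) = -  2270997/28279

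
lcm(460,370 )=17020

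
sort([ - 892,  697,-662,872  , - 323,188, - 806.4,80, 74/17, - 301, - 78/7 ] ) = [ - 892, - 806.4,  -  662, - 323,-301, - 78/7,74/17, 80,188, 697, 872]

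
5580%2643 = 294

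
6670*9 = 60030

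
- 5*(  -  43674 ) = 218370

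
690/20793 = 230/6931 =0.03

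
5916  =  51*116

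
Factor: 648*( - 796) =-2^5  *  3^4*199^1 = - 515808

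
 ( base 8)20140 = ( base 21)IGE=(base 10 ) 8288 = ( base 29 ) 9on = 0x2060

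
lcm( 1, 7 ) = 7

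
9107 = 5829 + 3278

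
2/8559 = 2/8559=0.00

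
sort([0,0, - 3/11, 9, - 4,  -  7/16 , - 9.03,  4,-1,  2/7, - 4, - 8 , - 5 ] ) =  [ - 9.03, - 8, - 5, - 4,-4, - 1, - 7/16, - 3/11 , 0, 0 , 2/7,  4,9]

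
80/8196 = 20/2049 = 0.01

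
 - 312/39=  - 8 = - 8.00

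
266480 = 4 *66620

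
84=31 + 53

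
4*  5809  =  23236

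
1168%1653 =1168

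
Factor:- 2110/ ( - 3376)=5/8 = 2^( - 3 )*5^1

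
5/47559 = 5/47559  =  0.00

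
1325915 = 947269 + 378646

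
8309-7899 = 410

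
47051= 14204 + 32847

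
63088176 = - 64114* ( - 984 )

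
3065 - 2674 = 391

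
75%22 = 9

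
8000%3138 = 1724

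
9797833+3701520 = 13499353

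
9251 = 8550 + 701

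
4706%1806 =1094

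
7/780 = 7/780 = 0.01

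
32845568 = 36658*896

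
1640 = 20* 82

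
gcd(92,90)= 2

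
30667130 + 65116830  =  95783960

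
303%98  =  9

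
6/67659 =2/22553= 0.00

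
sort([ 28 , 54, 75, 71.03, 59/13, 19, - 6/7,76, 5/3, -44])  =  [ - 44,- 6/7, 5/3, 59/13, 19, 28,54, 71.03, 75,  76] 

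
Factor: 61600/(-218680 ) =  - 2^2 * 5^1*71^( - 1)=- 20/71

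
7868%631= 296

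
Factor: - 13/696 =  -  2^(  -  3 )*3^(- 1) * 13^1 * 29^( - 1 )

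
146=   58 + 88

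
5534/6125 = 5534/6125= 0.90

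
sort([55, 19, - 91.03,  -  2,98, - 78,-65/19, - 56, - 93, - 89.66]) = [-93,  -  91.03,  -  89.66, - 78, - 56, - 65/19,  -  2,19 , 55,98]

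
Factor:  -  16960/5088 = -2^1 *3^( - 1)* 5^1 = - 10/3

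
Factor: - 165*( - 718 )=118470 = 2^1 * 3^1*5^1*11^1*359^1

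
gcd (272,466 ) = 2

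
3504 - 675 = 2829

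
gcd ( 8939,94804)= 1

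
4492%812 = 432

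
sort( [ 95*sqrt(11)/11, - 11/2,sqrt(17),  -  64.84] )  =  [ - 64.84, - 11/2,sqrt (17),95 * sqrt(11) /11 ] 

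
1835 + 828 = 2663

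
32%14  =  4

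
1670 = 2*835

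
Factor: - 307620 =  - 2^2*3^2*5^1*1709^1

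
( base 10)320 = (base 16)140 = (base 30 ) ak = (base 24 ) d8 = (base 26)C8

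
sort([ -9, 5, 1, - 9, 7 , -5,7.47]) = [ - 9, - 9, - 5,1, 5,7 , 7.47]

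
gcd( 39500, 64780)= 1580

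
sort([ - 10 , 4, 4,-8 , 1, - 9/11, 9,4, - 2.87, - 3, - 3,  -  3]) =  [-10,-8, - 3, - 3,-3, - 2.87, - 9/11,1, 4,4,4,9 ] 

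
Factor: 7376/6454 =8/7=2^3*7^( - 1 ) 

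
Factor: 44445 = 3^1* 5^1*2963^1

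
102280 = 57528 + 44752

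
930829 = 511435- - 419394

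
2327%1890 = 437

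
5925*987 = 5847975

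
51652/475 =108 + 352/475 = 108.74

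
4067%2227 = 1840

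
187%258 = 187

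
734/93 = 7 + 83/93 = 7.89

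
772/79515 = 772/79515=0.01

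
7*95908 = 671356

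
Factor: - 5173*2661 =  - 13765353 =- 3^1*7^1*739^1*887^1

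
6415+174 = 6589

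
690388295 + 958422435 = 1648810730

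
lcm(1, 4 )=4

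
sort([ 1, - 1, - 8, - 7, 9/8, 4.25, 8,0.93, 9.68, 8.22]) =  [ - 8, - 7, - 1  ,  0.93,1, 9/8,  4.25, 8,  8.22, 9.68]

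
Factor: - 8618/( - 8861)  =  2^1 * 31^1*139^1*8861^( - 1)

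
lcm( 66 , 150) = 1650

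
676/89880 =169/22470 = 0.01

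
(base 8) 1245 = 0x2a5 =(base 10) 677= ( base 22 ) 18H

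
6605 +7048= 13653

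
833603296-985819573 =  - 152216277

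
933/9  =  311/3  =  103.67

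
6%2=0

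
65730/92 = 714  +  21/46 = 714.46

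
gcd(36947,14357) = 1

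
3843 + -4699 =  - 856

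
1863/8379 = 207/931 = 0.22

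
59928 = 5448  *11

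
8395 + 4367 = 12762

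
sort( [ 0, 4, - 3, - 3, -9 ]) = [ - 9, - 3, - 3, 0, 4 ] 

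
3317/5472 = 3317/5472 = 0.61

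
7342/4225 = 1 + 3117/4225= 1.74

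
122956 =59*2084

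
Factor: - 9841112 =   -  2^3* 37^1*33247^1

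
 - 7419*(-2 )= 14838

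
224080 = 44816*5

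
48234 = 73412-25178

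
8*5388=43104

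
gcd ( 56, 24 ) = 8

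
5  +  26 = 31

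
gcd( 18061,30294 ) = 1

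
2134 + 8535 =10669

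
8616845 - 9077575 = -460730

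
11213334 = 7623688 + 3589646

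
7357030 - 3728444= 3628586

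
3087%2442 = 645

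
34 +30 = 64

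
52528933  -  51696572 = 832361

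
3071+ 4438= 7509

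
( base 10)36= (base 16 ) 24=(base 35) 11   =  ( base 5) 121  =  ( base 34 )12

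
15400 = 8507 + 6893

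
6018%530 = 188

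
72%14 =2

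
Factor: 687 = 3^1 * 229^1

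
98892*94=9295848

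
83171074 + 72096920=155267994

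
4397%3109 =1288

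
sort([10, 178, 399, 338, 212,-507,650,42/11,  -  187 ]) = [-507,-187,  42/11, 10,178, 212,338,399 , 650] 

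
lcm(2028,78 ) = 2028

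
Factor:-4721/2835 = - 3^(-4)* 5^( - 1)*7^ ( - 1)*4721^1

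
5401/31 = 174 + 7/31 = 174.23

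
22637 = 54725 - 32088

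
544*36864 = 20054016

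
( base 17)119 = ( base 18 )H9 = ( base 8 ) 473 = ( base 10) 315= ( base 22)E7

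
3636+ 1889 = 5525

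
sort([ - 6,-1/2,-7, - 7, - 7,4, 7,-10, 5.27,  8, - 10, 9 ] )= [  -  10, - 10 , - 7, - 7, - 7, - 6, - 1/2, 4, 5.27,  7,8 , 9 ]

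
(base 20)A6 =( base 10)206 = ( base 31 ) 6k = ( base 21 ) 9H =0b11001110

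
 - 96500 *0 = 0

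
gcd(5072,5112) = 8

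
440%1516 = 440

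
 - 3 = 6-9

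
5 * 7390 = 36950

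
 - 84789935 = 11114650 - 95904585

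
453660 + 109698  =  563358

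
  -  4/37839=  - 4/37839 = - 0.00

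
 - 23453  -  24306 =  - 47759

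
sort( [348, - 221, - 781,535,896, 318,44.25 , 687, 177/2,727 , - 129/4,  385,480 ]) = [ - 781, - 221, - 129/4,44.25,177/2,  318 , 348,  385, 480,535,687, 727,896] 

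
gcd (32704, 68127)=1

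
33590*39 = 1310010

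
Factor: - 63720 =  - 2^3*3^3 *5^1 * 59^1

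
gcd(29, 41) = 1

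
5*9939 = 49695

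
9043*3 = 27129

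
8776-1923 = 6853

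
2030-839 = 1191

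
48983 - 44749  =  4234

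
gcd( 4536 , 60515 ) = 7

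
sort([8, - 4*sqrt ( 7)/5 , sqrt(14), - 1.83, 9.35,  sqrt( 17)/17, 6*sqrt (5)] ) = [ - 4 * sqrt( 7)/5,  -  1.83,  sqrt( 17)/17, sqrt(14), 8, 9.35, 6*sqrt( 5) ]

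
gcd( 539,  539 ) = 539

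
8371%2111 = 2038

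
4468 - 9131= - 4663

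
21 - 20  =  1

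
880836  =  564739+316097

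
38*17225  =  654550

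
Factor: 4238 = 2^1*13^1*163^1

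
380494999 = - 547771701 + 928266700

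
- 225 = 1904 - 2129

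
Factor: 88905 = 3^1*5^1 * 5927^1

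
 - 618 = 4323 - 4941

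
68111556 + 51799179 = 119910735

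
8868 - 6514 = 2354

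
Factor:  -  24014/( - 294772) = 12007/147386 = 2^( -1 )*12007^1*73693^( - 1)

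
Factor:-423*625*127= - 33575625 = - 3^2*5^4*47^1*127^1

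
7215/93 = 77 + 18/31 = 77.58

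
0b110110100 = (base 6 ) 2004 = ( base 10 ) 436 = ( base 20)11G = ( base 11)367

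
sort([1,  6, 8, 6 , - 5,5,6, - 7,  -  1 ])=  [ - 7, - 5, - 1, 1,5 , 6 , 6,6,8]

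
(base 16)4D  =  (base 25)32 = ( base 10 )77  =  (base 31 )2F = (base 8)115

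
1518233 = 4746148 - 3227915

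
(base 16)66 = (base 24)46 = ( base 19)57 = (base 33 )33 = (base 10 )102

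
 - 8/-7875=8/7875=0.00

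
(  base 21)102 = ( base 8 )673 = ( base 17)191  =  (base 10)443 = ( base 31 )E9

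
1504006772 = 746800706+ 757206066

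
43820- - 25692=69512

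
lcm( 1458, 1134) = 10206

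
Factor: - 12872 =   -  2^3*1609^1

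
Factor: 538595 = 5^1*107719^1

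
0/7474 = 0 = 0.00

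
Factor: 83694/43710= 5^( - 1)*13^1*29^1 * 31^( - 1)*37^1*47^( - 1) = 13949/7285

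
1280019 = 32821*39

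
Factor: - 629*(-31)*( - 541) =-17^1 * 31^1 * 37^1*541^1 = - 10548959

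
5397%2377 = 643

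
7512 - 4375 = 3137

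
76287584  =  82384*926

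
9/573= 3/191 = 0.02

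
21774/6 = 3629 = 3629.00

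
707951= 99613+608338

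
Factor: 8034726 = 2^1*3^1*7^2*27329^1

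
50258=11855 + 38403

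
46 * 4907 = 225722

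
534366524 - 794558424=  - 260191900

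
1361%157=105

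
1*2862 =2862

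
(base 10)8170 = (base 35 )6nf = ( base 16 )1FEA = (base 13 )3946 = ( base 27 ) b5g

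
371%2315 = 371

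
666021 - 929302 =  - 263281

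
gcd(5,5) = 5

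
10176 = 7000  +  3176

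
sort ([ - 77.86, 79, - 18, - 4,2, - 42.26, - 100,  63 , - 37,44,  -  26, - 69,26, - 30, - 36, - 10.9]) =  [ - 100, - 77.86, - 69, - 42.26, - 37, - 36,-30  , - 26 , - 18, - 10.9, - 4,  2,26,44, 63,79 ]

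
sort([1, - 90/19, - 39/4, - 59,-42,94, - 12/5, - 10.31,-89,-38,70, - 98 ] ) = [ - 98,-89, - 59, - 42, - 38,-10.31, - 39/4,-90/19, - 12/5,1,70, 94] 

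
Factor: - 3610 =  - 2^1 * 5^1*19^2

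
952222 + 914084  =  1866306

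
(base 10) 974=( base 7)2561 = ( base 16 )3CE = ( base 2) 1111001110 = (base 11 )806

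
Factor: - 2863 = -7^1*409^1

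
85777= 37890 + 47887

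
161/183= 161/183 =0.88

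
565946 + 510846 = 1076792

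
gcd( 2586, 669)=3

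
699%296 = 107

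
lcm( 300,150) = 300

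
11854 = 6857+4997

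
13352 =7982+5370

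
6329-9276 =  -  2947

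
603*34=20502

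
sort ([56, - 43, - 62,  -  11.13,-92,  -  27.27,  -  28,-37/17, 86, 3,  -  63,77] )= [-92,-63, - 62, - 43,  -  28,- 27.27,-11.13,  -  37/17,3,56,77, 86]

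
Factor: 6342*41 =260022= 2^1*3^1*7^1*41^1*151^1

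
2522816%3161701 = 2522816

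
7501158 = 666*11263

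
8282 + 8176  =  16458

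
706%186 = 148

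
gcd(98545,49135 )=5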